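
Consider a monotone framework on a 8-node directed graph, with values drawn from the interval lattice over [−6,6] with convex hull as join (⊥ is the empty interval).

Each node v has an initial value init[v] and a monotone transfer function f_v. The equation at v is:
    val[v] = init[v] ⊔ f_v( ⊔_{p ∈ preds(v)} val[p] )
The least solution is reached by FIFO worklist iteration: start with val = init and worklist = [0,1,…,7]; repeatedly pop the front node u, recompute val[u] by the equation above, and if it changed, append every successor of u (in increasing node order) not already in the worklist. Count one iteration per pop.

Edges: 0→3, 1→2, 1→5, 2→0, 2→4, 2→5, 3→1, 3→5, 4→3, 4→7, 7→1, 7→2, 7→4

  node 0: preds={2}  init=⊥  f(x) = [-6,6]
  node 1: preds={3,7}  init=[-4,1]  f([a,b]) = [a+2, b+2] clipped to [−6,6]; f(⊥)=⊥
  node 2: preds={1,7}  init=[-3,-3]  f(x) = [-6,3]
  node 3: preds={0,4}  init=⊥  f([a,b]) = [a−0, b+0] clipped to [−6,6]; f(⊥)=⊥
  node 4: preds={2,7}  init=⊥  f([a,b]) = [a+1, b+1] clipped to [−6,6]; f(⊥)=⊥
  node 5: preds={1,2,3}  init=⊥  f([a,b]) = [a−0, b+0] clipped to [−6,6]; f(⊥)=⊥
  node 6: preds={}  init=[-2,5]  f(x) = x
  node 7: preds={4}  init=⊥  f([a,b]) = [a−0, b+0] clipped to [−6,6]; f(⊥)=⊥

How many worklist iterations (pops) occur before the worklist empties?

24

Worklist (24 pops):
  #1 pop 0: in=[-3,-3] → [-6,6] (was ⊥); enqueue []
  #2 pop 1: in=⊥ → [-4,1] (no change)
  #3 pop 2: in=[-4,1] → [-6,3] (was [-3,-3]); enqueue [0]
  #4 pop 3: in=[-6,6] → [-6,6] (was ⊥); enqueue [1]
  #5 pop 4: in=[-6,3] → [-5,4] (was ⊥); enqueue [3]
  #6 pop 5: in=[-6,6] → [-6,6] (was ⊥); enqueue []
  #7 pop 6: in=⊥ → [-2,5] (no change)
  #8 pop 7: in=[-5,4] → [-5,4] (was ⊥); enqueue [2,4]
  #9 pop 0: in=[-6,3] → [-6,6] (no change)
  #10 pop 1: in=[-6,6] → [-4,6] (was [-4,1]); enqueue [5]
  #11 pop 3: in=[-6,6] → [-6,6] (no change)
  #12 pop 2: in=[-5,6] → [-6,3] (no change)
  #13 pop 4: in=[-6,4] → [-5,5] (was [-5,4]); enqueue [3,7]
  #14 pop 5: in=[-6,6] → [-6,6] (no change)
  #15 pop 3: in=[-6,6] → [-6,6] (no change)
  #16 pop 7: in=[-5,5] → [-5,5] (was [-5,4]); enqueue [1,2,4]
  #17 pop 1: in=[-6,6] → [-4,6] (no change)
  #18 pop 2: in=[-5,6] → [-6,3] (no change)
  #19 pop 4: in=[-6,5] → [-5,6] (was [-5,5]); enqueue [3,7]
  #20 pop 3: in=[-6,6] → [-6,6] (no change)
  #21 pop 7: in=[-5,6] → [-5,6] (was [-5,5]); enqueue [1,2,4]
  #22 pop 1: in=[-6,6] → [-4,6] (no change)
  #23 pop 2: in=[-5,6] → [-6,3] (no change)
  #24 pop 4: in=[-6,6] → [-5,6] (no change)

Fixpoint:
  val[0] = [-6,6]
  val[1] = [-4,6]
  val[2] = [-6,3]
  val[3] = [-6,6]
  val[4] = [-5,6]
  val[5] = [-6,6]
  val[6] = [-2,5]
  val[7] = [-5,6]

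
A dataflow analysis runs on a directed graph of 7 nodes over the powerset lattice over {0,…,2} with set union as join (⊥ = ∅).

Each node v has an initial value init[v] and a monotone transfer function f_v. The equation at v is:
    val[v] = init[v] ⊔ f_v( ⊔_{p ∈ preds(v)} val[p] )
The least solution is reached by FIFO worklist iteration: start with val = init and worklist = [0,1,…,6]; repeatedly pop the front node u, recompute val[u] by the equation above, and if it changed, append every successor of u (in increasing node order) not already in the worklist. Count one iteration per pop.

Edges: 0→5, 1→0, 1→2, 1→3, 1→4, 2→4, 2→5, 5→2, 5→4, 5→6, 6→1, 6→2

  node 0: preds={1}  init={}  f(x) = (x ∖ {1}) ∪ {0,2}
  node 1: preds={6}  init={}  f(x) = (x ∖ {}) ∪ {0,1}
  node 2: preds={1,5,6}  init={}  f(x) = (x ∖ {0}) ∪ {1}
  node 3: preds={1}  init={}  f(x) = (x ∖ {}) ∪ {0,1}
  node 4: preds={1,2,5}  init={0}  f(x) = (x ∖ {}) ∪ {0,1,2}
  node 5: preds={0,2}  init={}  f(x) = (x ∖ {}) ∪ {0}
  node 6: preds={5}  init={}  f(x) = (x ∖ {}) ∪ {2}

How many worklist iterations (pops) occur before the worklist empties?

Worklist (16 pops):
  #1 pop 0: in={} → {0,2} (was {}); enqueue []
  #2 pop 1: in={} → {0,1} (was {}); enqueue [0]
  #3 pop 2: in={0,1} → {1} (was {}); enqueue []
  #4 pop 3: in={0,1} → {0,1} (was {}); enqueue []
  #5 pop 4: in={0,1} → {0,1,2} (was {0}); enqueue []
  #6 pop 5: in={0,1,2} → {0,1,2} (was {}); enqueue [2,4]
  #7 pop 6: in={0,1,2} → {0,1,2} (was {}); enqueue [1]
  #8 pop 0: in={0,1} → {0,2} (no change)
  #9 pop 2: in={0,1,2} → {1,2} (was {1}); enqueue [5]
  #10 pop 4: in={0,1,2} → {0,1,2} (no change)
  #11 pop 1: in={0,1,2} → {0,1,2} (was {0,1}); enqueue [0,2,3,4]
  #12 pop 5: in={0,1,2} → {0,1,2} (no change)
  #13 pop 0: in={0,1,2} → {0,2} (no change)
  #14 pop 2: in={0,1,2} → {1,2} (no change)
  #15 pop 3: in={0,1,2} → {0,1,2} (was {0,1}); enqueue []
  #16 pop 4: in={0,1,2} → {0,1,2} (no change)

Fixpoint:
  val[0] = {0,2}
  val[1] = {0,1,2}
  val[2] = {1,2}
  val[3] = {0,1,2}
  val[4] = {0,1,2}
  val[5] = {0,1,2}
  val[6] = {0,1,2}

16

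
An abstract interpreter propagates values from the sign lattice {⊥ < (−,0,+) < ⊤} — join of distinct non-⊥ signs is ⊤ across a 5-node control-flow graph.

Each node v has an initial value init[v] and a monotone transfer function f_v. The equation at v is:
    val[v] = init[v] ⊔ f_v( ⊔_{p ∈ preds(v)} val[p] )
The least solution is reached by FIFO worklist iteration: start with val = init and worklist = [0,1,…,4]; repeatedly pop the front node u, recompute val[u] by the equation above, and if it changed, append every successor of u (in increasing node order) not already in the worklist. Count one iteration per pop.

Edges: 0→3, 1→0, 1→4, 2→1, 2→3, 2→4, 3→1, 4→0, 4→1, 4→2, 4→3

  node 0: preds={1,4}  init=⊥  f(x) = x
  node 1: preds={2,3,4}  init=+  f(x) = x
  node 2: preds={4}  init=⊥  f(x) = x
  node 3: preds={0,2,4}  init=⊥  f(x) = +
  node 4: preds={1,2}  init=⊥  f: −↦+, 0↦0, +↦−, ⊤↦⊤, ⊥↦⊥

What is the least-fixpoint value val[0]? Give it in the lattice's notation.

Worklist (16 pops):
  #1 pop 0: in=+ → + (was ⊥); enqueue []
  #2 pop 1: in=⊥ → + (no change)
  #3 pop 2: in=⊥ → ⊥ (no change)
  #4 pop 3: in=+ → + (was ⊥); enqueue [1]
  #5 pop 4: in=+ → − (was ⊥); enqueue [0,2,3]
  #6 pop 1: in=⊤ → ⊤ (was +); enqueue [4]
  #7 pop 0: in=⊤ → ⊤ (was +); enqueue []
  #8 pop 2: in=− → − (was ⊥); enqueue [1]
  #9 pop 3: in=⊤ → + (no change)
  #10 pop 4: in=⊤ → ⊤ (was −); enqueue [0,2,3]
  #11 pop 1: in=⊤ → ⊤ (no change)
  #12 pop 0: in=⊤ → ⊤ (no change)
  #13 pop 2: in=⊤ → ⊤ (was −); enqueue [1,4]
  #14 pop 3: in=⊤ → + (no change)
  #15 pop 1: in=⊤ → ⊤ (no change)
  #16 pop 4: in=⊤ → ⊤ (no change)

Fixpoint:
  val[0] = ⊤
  val[1] = ⊤
  val[2] = ⊤
  val[3] = +
  val[4] = ⊤

⊤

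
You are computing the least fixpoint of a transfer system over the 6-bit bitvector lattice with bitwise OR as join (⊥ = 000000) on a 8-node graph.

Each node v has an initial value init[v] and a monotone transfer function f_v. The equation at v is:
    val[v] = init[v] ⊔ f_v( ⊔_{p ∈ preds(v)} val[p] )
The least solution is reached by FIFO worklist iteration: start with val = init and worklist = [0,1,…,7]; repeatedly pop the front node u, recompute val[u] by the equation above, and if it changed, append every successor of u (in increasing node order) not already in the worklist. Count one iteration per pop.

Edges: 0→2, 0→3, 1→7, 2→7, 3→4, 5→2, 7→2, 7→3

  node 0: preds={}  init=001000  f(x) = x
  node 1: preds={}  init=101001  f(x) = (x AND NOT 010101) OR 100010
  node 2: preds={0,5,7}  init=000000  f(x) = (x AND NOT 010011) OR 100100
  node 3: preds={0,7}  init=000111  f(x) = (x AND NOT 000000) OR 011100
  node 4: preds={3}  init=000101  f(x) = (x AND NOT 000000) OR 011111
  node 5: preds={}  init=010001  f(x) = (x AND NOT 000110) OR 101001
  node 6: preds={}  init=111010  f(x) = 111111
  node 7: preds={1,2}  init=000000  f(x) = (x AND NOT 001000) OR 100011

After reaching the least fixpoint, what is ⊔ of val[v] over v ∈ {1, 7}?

Trace (11 dequeues):
  [1] u=0 | in 000000 | out 001000 | ==
  [2] u=1 | in 000000 | out 101011 | prev 101001 | push {}
  [3] u=2 | in 011001 | out 101100 | prev 000000 | push {}
  [4] u=3 | in 001000 | out 011111 | prev 000111 | push {}
  [5] u=4 | in 011111 | out 011111 | prev 000101 | push {}
  [6] u=5 | in 000000 | out 111001 | prev 010001 | push {2}
  [7] u=6 | in 000000 | out 111111 | prev 111010 | push {}
  [8] u=7 | in 101111 | out 100111 | prev 000000 | push {3}
  [9] u=2 | in 111111 | out 101100 | ==
  [10] u=3 | in 101111 | out 111111 | prev 011111 | push {4}
  [11] u=4 | in 111111 | out 111111 | prev 011111 | push {}

Converged values:
  [0] 001000
  [1] 101011
  [2] 101100
  [3] 111111
  [4] 111111
  [5] 111001
  [6] 111111
  [7] 100111

101111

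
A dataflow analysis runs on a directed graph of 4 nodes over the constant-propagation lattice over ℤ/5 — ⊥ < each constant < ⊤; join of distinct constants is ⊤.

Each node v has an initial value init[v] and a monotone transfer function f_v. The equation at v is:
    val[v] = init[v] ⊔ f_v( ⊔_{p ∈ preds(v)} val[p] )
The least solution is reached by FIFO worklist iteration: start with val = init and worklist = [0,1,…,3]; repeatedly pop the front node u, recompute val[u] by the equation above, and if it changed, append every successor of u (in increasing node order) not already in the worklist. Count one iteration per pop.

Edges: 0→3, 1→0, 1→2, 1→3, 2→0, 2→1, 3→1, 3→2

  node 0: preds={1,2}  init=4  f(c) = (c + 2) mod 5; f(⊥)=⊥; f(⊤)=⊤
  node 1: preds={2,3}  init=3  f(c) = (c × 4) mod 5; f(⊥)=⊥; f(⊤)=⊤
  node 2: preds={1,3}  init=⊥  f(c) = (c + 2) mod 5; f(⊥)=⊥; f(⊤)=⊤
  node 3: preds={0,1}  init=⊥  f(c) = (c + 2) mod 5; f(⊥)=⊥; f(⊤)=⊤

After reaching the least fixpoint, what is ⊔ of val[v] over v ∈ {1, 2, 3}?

⊤

Worklist (10 pops):
  #1 pop 0: in=3 → ⊤ (was 4); enqueue []
  #2 pop 1: in=⊥ → 3 (no change)
  #3 pop 2: in=3 → 0 (was ⊥); enqueue [0,1]
  #4 pop 3: in=⊤ → ⊤ (was ⊥); enqueue [2]
  #5 pop 0: in=⊤ → ⊤ (no change)
  #6 pop 1: in=⊤ → ⊤ (was 3); enqueue [0,3]
  #7 pop 2: in=⊤ → ⊤ (was 0); enqueue [1]
  #8 pop 0: in=⊤ → ⊤ (no change)
  #9 pop 3: in=⊤ → ⊤ (no change)
  #10 pop 1: in=⊤ → ⊤ (no change)

Fixpoint:
  val[0] = ⊤
  val[1] = ⊤
  val[2] = ⊤
  val[3] = ⊤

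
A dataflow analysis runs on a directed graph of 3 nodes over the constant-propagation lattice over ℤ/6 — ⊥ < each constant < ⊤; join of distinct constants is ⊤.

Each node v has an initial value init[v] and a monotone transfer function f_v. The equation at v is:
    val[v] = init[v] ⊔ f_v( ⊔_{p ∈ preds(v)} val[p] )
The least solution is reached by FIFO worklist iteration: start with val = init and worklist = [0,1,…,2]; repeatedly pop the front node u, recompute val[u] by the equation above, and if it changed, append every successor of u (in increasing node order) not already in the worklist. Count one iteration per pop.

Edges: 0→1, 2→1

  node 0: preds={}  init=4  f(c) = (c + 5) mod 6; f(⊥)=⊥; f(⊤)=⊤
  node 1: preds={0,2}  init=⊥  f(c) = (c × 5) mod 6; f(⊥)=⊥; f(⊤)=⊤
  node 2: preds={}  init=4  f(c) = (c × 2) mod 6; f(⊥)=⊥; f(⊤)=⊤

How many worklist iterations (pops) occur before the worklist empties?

Worklist (3 pops):
  #1 pop 0: in=⊥ → 4 (no change)
  #2 pop 1: in=4 → 2 (was ⊥); enqueue []
  #3 pop 2: in=⊥ → 4 (no change)

Fixpoint:
  val[0] = 4
  val[1] = 2
  val[2] = 4

3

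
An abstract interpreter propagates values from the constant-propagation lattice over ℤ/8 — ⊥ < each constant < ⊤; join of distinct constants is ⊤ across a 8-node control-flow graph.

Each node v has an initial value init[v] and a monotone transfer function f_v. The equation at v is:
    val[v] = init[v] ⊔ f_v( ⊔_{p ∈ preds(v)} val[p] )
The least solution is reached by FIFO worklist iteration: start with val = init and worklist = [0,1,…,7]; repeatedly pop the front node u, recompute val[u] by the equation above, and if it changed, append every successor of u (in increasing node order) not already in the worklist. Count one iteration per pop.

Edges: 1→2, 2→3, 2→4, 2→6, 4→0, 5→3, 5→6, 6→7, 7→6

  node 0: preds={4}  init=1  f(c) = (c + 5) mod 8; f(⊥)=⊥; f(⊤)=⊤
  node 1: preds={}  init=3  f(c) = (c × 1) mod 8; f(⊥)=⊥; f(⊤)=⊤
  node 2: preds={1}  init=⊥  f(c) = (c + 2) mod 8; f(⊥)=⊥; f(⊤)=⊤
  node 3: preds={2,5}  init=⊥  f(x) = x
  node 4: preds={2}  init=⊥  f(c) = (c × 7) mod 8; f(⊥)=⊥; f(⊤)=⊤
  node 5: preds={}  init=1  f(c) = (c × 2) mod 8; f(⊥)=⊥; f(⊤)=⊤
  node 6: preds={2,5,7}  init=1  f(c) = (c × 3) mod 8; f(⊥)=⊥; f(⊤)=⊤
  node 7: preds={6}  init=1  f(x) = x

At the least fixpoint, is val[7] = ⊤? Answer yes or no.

yes

Iteration log — 10 steps:
  step 1. node 0  ⊔preds=⊥  new=1  stable
  step 2. node 1  ⊔preds=⊥  new=3  stable
  step 3. node 2  ⊔preds=3  new=5  old=⊥  +wl: 
  step 4. node 3  ⊔preds=⊤  new=⊤  old=⊥  +wl: 
  step 5. node 4  ⊔preds=5  new=3  old=⊥  +wl: 0
  step 6. node 5  ⊔preds=⊥  new=1  stable
  step 7. node 6  ⊔preds=⊤  new=⊤  old=1  +wl: 
  step 8. node 7  ⊔preds=⊤  new=⊤  old=1  +wl: 6
  step 9. node 0  ⊔preds=3  new=⊤  old=1  +wl: 
  step 10. node 6  ⊔preds=⊤  new=⊤  stable

Least fixpoint reached:
  node 0: ⊤
  node 1: 3
  node 2: 5
  node 3: ⊤
  node 4: 3
  node 5: 1
  node 6: ⊤
  node 7: ⊤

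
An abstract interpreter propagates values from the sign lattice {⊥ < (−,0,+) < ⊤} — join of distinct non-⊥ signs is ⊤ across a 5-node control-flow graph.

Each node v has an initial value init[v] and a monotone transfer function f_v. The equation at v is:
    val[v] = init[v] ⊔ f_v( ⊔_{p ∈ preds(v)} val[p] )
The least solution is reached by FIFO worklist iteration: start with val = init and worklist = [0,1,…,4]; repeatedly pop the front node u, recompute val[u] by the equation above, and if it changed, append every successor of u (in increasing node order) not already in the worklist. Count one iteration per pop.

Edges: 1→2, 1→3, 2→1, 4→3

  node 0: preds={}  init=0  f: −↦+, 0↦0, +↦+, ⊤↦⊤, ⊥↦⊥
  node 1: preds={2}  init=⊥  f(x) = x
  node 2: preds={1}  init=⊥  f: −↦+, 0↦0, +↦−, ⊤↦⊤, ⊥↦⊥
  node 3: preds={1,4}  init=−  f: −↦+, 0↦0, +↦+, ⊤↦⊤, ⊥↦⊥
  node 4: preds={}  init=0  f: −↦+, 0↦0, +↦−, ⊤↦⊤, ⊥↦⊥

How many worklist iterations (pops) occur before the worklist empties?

5

Trace (5 dequeues):
  [1] u=0 | in ⊥ | out 0 | ==
  [2] u=1 | in ⊥ | out ⊥ | ==
  [3] u=2 | in ⊥ | out ⊥ | ==
  [4] u=3 | in 0 | out ⊤ | prev − | push {}
  [5] u=4 | in ⊥ | out 0 | ==

Converged values:
  [0] 0
  [1] ⊥
  [2] ⊥
  [3] ⊤
  [4] 0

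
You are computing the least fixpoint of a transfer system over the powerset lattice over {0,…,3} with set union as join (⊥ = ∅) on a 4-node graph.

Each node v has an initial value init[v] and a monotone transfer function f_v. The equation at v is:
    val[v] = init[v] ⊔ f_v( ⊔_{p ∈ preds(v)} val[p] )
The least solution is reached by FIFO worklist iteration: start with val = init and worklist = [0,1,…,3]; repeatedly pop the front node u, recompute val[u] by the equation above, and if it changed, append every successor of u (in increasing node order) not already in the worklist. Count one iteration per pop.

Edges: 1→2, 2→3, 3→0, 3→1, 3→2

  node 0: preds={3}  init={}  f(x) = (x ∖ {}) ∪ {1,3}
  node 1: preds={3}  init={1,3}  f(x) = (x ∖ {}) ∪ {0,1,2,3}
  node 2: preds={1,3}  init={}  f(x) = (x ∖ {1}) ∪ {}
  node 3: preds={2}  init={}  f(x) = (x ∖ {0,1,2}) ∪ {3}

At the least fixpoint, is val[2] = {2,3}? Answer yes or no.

no

Trace (7 dequeues):
  [1] u=0 | in {} | out {1,3} | prev {} | push {}
  [2] u=1 | in {} | out {0,1,2,3} | prev {1,3} | push {}
  [3] u=2 | in {0,1,2,3} | out {0,2,3} | prev {} | push {}
  [4] u=3 | in {0,2,3} | out {3} | prev {} | push {0,1,2}
  [5] u=0 | in {3} | out {1,3} | ==
  [6] u=1 | in {3} | out {0,1,2,3} | ==
  [7] u=2 | in {0,1,2,3} | out {0,2,3} | ==

Converged values:
  [0] {1,3}
  [1] {0,1,2,3}
  [2] {0,2,3}
  [3] {3}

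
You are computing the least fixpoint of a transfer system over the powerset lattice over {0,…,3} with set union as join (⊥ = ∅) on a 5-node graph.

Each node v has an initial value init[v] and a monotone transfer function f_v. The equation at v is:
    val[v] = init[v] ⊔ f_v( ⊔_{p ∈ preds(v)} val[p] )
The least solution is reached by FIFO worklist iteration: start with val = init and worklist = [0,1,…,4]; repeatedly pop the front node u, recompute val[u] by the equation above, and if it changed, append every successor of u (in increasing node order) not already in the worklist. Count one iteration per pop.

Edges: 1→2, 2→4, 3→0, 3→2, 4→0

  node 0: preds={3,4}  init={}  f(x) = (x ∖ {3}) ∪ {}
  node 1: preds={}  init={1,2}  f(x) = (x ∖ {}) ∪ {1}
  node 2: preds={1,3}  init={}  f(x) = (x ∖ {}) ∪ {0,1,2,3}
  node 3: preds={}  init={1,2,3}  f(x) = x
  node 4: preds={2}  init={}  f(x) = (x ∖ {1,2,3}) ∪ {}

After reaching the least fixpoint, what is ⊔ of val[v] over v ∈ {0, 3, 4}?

{0,1,2,3}

Iteration log — 6 steps:
  step 1. node 0  ⊔preds={1,2,3}  new={1,2}  old={}  +wl: 
  step 2. node 1  ⊔preds={}  new={1,2}  stable
  step 3. node 2  ⊔preds={1,2,3}  new={0,1,2,3}  old={}  +wl: 
  step 4. node 3  ⊔preds={}  new={1,2,3}  stable
  step 5. node 4  ⊔preds={0,1,2,3}  new={0}  old={}  +wl: 0
  step 6. node 0  ⊔preds={0,1,2,3}  new={0,1,2}  old={1,2}  +wl: 

Least fixpoint reached:
  node 0: {0,1,2}
  node 1: {1,2}
  node 2: {0,1,2,3}
  node 3: {1,2,3}
  node 4: {0}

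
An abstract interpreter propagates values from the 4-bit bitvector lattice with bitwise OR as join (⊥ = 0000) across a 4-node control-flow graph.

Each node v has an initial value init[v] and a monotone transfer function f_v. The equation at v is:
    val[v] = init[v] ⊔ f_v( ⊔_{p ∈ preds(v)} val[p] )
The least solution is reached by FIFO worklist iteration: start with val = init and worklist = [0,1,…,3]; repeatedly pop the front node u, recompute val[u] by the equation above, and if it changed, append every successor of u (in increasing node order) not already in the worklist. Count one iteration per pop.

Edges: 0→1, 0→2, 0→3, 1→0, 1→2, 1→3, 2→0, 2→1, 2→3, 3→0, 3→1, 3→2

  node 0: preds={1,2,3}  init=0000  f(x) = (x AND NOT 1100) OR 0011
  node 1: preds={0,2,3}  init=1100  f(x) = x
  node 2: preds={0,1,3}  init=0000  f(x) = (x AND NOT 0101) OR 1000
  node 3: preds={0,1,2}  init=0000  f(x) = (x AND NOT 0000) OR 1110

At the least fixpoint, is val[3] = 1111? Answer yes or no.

Trace (7 dequeues):
  [1] u=0 | in 1100 | out 0011 | prev 0000 | push {}
  [2] u=1 | in 0011 | out 1111 | prev 1100 | push {0}
  [3] u=2 | in 1111 | out 1010 | prev 0000 | push {1}
  [4] u=3 | in 1111 | out 1111 | prev 0000 | push {2}
  [5] u=0 | in 1111 | out 0011 | ==
  [6] u=1 | in 1111 | out 1111 | ==
  [7] u=2 | in 1111 | out 1010 | ==

Converged values:
  [0] 0011
  [1] 1111
  [2] 1010
  [3] 1111

yes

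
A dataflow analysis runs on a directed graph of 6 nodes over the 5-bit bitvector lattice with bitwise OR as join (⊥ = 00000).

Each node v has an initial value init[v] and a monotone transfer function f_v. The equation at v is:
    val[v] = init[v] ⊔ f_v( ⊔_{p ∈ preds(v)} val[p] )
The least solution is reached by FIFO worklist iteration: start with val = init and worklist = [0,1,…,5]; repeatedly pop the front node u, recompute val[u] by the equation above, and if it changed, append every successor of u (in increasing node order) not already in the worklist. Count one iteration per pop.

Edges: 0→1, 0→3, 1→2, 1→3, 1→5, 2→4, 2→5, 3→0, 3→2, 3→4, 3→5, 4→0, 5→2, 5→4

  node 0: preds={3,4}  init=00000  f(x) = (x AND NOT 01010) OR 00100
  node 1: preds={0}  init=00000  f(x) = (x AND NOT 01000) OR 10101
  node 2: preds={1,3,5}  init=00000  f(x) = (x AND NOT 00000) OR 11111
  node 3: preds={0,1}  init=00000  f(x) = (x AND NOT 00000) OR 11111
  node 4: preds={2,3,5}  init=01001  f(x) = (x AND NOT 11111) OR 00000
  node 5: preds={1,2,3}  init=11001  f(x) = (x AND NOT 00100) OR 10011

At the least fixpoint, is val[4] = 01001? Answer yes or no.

Iteration log — 11 steps:
  step 1. node 0  ⊔preds=01001  new=00101  old=00000  +wl: 
  step 2. node 1  ⊔preds=00101  new=10101  old=00000  +wl: 
  step 3. node 2  ⊔preds=11101  new=11111  old=00000  +wl: 
  step 4. node 3  ⊔preds=10101  new=11111  old=00000  +wl: 0,2
  step 5. node 4  ⊔preds=11111  new=01001  stable
  step 6. node 5  ⊔preds=11111  new=11011  old=11001  +wl: 4
  step 7. node 0  ⊔preds=11111  new=10101  old=00101  +wl: 1,3
  step 8. node 2  ⊔preds=11111  new=11111  stable
  step 9. node 4  ⊔preds=11111  new=01001  stable
  step 10. node 1  ⊔preds=10101  new=10101  stable
  step 11. node 3  ⊔preds=10101  new=11111  stable

Least fixpoint reached:
  node 0: 10101
  node 1: 10101
  node 2: 11111
  node 3: 11111
  node 4: 01001
  node 5: 11011

yes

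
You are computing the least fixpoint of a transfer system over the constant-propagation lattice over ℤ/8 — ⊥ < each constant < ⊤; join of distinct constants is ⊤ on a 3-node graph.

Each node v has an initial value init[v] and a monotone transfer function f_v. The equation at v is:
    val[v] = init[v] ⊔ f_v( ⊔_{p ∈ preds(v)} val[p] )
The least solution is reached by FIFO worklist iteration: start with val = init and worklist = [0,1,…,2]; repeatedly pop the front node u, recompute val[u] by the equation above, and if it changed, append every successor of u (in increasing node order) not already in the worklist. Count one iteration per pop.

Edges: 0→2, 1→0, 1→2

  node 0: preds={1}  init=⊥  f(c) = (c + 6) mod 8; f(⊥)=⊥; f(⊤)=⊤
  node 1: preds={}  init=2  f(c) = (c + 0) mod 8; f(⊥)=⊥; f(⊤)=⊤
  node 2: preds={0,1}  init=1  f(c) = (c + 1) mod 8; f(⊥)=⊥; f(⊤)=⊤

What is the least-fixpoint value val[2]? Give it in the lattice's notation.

Worklist (3 pops):
  #1 pop 0: in=2 → 0 (was ⊥); enqueue []
  #2 pop 1: in=⊥ → 2 (no change)
  #3 pop 2: in=⊤ → ⊤ (was 1); enqueue []

Fixpoint:
  val[0] = 0
  val[1] = 2
  val[2] = ⊤

⊤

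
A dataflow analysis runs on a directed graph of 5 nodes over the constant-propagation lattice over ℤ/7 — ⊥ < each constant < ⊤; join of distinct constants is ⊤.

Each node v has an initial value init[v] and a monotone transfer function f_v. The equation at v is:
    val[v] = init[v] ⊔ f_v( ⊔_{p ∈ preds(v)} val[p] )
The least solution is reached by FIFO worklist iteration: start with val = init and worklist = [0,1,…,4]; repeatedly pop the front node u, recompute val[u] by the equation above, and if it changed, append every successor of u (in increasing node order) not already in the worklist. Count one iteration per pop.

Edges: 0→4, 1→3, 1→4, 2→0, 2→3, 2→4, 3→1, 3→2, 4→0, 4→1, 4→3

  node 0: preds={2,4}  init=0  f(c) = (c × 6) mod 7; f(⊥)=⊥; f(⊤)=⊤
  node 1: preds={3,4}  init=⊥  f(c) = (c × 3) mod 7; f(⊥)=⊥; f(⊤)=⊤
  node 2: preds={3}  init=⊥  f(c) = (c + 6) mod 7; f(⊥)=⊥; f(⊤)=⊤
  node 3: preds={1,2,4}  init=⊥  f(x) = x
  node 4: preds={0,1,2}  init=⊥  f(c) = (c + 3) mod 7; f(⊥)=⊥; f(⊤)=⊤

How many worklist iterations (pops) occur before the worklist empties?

14

Worklist (14 pops):
  #1 pop 0: in=⊥ → 0 (no change)
  #2 pop 1: in=⊥ → ⊥ (no change)
  #3 pop 2: in=⊥ → ⊥ (no change)
  #4 pop 3: in=⊥ → ⊥ (no change)
  #5 pop 4: in=0 → 3 (was ⊥); enqueue [0,1,3]
  #6 pop 0: in=3 → ⊤ (was 0); enqueue [4]
  #7 pop 1: in=3 → 2 (was ⊥); enqueue []
  #8 pop 3: in=⊤ → ⊤ (was ⊥); enqueue [1,2]
  #9 pop 4: in=⊤ → ⊤ (was 3); enqueue [0,3]
  #10 pop 1: in=⊤ → ⊤ (was 2); enqueue [4]
  #11 pop 2: in=⊤ → ⊤ (was ⊥); enqueue []
  #12 pop 0: in=⊤ → ⊤ (no change)
  #13 pop 3: in=⊤ → ⊤ (no change)
  #14 pop 4: in=⊤ → ⊤ (no change)

Fixpoint:
  val[0] = ⊤
  val[1] = ⊤
  val[2] = ⊤
  val[3] = ⊤
  val[4] = ⊤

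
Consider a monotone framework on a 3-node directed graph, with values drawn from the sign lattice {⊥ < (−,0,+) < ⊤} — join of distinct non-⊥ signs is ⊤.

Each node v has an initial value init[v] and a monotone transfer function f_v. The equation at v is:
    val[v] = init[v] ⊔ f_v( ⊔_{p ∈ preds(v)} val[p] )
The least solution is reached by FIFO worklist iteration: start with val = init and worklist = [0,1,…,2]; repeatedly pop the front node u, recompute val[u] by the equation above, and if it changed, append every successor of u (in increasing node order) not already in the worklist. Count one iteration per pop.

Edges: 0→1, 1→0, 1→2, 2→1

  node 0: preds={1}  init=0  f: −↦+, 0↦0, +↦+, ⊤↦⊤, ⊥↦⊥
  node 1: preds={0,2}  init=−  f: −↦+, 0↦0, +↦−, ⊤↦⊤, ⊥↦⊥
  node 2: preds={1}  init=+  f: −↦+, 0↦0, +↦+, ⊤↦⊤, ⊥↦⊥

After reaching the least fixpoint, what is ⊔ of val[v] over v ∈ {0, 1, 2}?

⊤

Iteration log — 5 steps:
  step 1. node 0  ⊔preds=−  new=⊤  old=0  +wl: 
  step 2. node 1  ⊔preds=⊤  new=⊤  old=−  +wl: 0
  step 3. node 2  ⊔preds=⊤  new=⊤  old=+  +wl: 1
  step 4. node 0  ⊔preds=⊤  new=⊤  stable
  step 5. node 1  ⊔preds=⊤  new=⊤  stable

Least fixpoint reached:
  node 0: ⊤
  node 1: ⊤
  node 2: ⊤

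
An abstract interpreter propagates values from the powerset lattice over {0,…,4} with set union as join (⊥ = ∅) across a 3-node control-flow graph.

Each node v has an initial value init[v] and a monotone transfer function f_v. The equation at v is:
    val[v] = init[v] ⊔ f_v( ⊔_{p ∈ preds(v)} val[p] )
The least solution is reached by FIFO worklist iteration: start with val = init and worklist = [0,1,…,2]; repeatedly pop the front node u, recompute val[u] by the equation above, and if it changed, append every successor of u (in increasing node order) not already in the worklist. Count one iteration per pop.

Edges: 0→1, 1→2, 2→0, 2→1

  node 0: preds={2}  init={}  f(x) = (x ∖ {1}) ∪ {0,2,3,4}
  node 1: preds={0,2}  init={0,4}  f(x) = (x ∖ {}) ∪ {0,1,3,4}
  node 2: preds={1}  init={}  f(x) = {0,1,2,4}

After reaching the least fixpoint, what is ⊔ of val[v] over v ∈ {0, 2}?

{0,1,2,3,4}

Trace (5 dequeues):
  [1] u=0 | in {} | out {0,2,3,4} | prev {} | push {}
  [2] u=1 | in {0,2,3,4} | out {0,1,2,3,4} | prev {0,4} | push {}
  [3] u=2 | in {0,1,2,3,4} | out {0,1,2,4} | prev {} | push {0,1}
  [4] u=0 | in {0,1,2,4} | out {0,2,3,4} | ==
  [5] u=1 | in {0,1,2,3,4} | out {0,1,2,3,4} | ==

Converged values:
  [0] {0,2,3,4}
  [1] {0,1,2,3,4}
  [2] {0,1,2,4}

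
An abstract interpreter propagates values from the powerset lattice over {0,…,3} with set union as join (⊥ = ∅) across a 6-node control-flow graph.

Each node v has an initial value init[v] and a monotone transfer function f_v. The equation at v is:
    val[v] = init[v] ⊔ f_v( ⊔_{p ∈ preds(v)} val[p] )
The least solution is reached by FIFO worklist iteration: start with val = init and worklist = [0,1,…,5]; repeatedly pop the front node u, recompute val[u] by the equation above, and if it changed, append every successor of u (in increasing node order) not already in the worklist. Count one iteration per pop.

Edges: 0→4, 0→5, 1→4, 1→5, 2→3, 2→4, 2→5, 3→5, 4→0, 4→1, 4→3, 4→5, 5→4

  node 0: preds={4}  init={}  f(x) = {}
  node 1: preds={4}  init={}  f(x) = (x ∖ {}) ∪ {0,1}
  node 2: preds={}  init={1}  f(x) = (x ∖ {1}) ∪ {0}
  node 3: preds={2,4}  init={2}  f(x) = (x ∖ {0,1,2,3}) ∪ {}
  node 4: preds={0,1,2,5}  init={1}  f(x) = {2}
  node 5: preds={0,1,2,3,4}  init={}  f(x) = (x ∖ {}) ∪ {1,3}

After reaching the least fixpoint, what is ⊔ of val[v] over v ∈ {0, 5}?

Worklist (11 pops):
  #1 pop 0: in={1} → {} (no change)
  #2 pop 1: in={1} → {0,1} (was {}); enqueue []
  #3 pop 2: in={} → {0,1} (was {1}); enqueue []
  #4 pop 3: in={0,1} → {2} (no change)
  #5 pop 4: in={0,1} → {1,2} (was {1}); enqueue [0,1,3]
  #6 pop 5: in={0,1,2} → {0,1,2,3} (was {}); enqueue [4]
  #7 pop 0: in={1,2} → {} (no change)
  #8 pop 1: in={1,2} → {0,1,2} (was {0,1}); enqueue [5]
  #9 pop 3: in={0,1,2} → {2} (no change)
  #10 pop 4: in={0,1,2,3} → {1,2} (no change)
  #11 pop 5: in={0,1,2} → {0,1,2,3} (no change)

Fixpoint:
  val[0] = {}
  val[1] = {0,1,2}
  val[2] = {0,1}
  val[3] = {2}
  val[4] = {1,2}
  val[5] = {0,1,2,3}

{0,1,2,3}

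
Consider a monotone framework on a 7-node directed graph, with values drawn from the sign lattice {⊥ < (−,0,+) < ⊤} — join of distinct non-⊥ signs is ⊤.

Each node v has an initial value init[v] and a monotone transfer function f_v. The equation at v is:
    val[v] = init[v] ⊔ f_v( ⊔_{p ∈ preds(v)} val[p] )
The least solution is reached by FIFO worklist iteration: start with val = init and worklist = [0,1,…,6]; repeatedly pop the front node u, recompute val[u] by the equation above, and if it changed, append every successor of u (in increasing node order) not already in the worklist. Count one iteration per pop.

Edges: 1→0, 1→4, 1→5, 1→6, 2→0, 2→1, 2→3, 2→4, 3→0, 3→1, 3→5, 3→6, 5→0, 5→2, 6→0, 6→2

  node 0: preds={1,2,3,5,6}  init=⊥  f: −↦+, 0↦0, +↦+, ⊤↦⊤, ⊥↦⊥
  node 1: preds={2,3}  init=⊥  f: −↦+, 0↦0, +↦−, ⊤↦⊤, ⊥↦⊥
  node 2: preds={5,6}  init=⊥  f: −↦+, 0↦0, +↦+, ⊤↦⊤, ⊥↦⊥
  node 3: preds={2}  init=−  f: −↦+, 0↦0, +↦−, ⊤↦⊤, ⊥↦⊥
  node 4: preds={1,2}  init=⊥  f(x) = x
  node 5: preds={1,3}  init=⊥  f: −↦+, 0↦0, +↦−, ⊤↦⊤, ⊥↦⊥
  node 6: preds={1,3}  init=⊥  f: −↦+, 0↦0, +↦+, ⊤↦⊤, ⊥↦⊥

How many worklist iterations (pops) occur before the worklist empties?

Iteration log — 17 steps:
  step 1. node 0  ⊔preds=−  new=+  old=⊥  +wl: 
  step 2. node 1  ⊔preds=−  new=+  old=⊥  +wl: 0
  step 3. node 2  ⊔preds=⊥  new=⊥  stable
  step 4. node 3  ⊔preds=⊥  new=−  stable
  step 5. node 4  ⊔preds=+  new=+  old=⊥  +wl: 
  step 6. node 5  ⊔preds=⊤  new=⊤  old=⊥  +wl: 2
  step 7. node 6  ⊔preds=⊤  new=⊤  old=⊥  +wl: 
  step 8. node 0  ⊔preds=⊤  new=⊤  old=+  +wl: 
  step 9. node 2  ⊔preds=⊤  new=⊤  old=⊥  +wl: 0,1,3,4
  step 10. node 0  ⊔preds=⊤  new=⊤  stable
  step 11. node 1  ⊔preds=⊤  new=⊤  old=+  +wl: 0,5,6
  step 12. node 3  ⊔preds=⊤  new=⊤  old=−  +wl: 1
  step 13. node 4  ⊔preds=⊤  new=⊤  old=+  +wl: 
  step 14. node 0  ⊔preds=⊤  new=⊤  stable
  step 15. node 5  ⊔preds=⊤  new=⊤  stable
  step 16. node 6  ⊔preds=⊤  new=⊤  stable
  step 17. node 1  ⊔preds=⊤  new=⊤  stable

Least fixpoint reached:
  node 0: ⊤
  node 1: ⊤
  node 2: ⊤
  node 3: ⊤
  node 4: ⊤
  node 5: ⊤
  node 6: ⊤

17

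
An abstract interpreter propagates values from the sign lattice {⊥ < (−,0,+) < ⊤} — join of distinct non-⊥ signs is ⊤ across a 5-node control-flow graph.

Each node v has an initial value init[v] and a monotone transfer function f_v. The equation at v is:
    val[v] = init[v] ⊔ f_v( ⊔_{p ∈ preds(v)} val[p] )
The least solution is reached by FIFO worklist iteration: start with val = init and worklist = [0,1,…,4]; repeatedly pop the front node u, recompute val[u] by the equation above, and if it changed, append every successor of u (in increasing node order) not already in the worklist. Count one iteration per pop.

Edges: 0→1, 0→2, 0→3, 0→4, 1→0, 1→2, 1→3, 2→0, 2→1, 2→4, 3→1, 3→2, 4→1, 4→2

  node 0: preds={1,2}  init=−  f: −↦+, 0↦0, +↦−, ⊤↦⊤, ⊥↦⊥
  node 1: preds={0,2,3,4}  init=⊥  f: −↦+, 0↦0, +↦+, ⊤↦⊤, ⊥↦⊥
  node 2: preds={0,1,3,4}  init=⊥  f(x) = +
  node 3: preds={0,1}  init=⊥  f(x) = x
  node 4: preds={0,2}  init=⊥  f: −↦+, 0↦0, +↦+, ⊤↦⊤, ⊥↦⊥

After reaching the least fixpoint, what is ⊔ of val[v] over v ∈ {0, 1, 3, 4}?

Worklist (13 pops):
  #1 pop 0: in=⊥ → − (no change)
  #2 pop 1: in=− → + (was ⊥); enqueue [0]
  #3 pop 2: in=⊤ → + (was ⊥); enqueue [1]
  #4 pop 3: in=⊤ → ⊤ (was ⊥); enqueue [2]
  #5 pop 4: in=⊤ → ⊤ (was ⊥); enqueue []
  #6 pop 0: in=+ → − (no change)
  #7 pop 1: in=⊤ → ⊤ (was +); enqueue [0,3]
  #8 pop 2: in=⊤ → + (no change)
  #9 pop 0: in=⊤ → ⊤ (was −); enqueue [1,2,4]
  #10 pop 3: in=⊤ → ⊤ (no change)
  #11 pop 1: in=⊤ → ⊤ (no change)
  #12 pop 2: in=⊤ → + (no change)
  #13 pop 4: in=⊤ → ⊤ (no change)

Fixpoint:
  val[0] = ⊤
  val[1] = ⊤
  val[2] = +
  val[3] = ⊤
  val[4] = ⊤

⊤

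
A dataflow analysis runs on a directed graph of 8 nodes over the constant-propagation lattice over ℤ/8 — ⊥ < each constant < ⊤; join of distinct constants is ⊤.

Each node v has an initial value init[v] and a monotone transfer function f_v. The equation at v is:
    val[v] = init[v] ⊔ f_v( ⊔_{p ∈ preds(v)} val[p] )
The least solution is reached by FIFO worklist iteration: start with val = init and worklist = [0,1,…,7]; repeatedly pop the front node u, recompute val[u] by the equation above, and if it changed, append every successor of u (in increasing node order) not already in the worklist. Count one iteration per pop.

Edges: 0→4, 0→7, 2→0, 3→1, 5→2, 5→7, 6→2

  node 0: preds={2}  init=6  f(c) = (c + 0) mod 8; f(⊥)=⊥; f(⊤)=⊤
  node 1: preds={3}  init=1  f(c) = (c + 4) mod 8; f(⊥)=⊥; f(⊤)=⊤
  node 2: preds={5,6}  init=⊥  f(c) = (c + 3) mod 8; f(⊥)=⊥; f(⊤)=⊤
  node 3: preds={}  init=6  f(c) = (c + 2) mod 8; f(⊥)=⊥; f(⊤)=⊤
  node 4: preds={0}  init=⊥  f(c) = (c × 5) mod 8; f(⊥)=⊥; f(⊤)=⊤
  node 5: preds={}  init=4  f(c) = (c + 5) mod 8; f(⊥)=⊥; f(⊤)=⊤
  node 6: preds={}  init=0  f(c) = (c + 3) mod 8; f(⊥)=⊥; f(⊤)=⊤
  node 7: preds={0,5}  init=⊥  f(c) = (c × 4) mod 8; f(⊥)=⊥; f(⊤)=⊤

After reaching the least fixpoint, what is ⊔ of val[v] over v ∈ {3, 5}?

Iteration log — 11 steps:
  step 1. node 0  ⊔preds=⊥  new=6  stable
  step 2. node 1  ⊔preds=6  new=⊤  old=1  +wl: 
  step 3. node 2  ⊔preds=⊤  new=⊤  old=⊥  +wl: 0
  step 4. node 3  ⊔preds=⊥  new=6  stable
  step 5. node 4  ⊔preds=6  new=6  old=⊥  +wl: 
  step 6. node 5  ⊔preds=⊥  new=4  stable
  step 7. node 6  ⊔preds=⊥  new=0  stable
  step 8. node 7  ⊔preds=⊤  new=⊤  old=⊥  +wl: 
  step 9. node 0  ⊔preds=⊤  new=⊤  old=6  +wl: 4,7
  step 10. node 4  ⊔preds=⊤  new=⊤  old=6  +wl: 
  step 11. node 7  ⊔preds=⊤  new=⊤  stable

Least fixpoint reached:
  node 0: ⊤
  node 1: ⊤
  node 2: ⊤
  node 3: 6
  node 4: ⊤
  node 5: 4
  node 6: 0
  node 7: ⊤

⊤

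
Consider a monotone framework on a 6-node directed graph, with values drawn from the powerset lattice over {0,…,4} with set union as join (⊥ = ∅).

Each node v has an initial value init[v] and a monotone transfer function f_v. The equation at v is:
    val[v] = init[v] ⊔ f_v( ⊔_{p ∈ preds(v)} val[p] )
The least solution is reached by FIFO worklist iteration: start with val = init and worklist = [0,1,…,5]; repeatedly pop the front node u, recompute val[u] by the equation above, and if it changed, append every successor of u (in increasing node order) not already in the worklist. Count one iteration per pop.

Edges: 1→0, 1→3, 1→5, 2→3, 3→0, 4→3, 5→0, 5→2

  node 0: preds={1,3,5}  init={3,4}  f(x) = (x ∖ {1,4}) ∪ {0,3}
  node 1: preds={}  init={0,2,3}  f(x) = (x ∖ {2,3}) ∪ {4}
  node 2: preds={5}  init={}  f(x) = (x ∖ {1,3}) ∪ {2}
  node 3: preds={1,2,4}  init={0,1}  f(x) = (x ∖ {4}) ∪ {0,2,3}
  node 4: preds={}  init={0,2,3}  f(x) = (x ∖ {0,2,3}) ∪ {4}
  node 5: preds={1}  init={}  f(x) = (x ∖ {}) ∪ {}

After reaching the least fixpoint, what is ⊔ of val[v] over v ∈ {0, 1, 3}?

{0,1,2,3,4}

Iteration log — 10 steps:
  step 1. node 0  ⊔preds={0,1,2,3}  new={0,2,3,4}  old={3,4}  +wl: 
  step 2. node 1  ⊔preds={}  new={0,2,3,4}  old={0,2,3}  +wl: 0
  step 3. node 2  ⊔preds={}  new={2}  old={}  +wl: 
  step 4. node 3  ⊔preds={0,2,3,4}  new={0,1,2,3}  old={0,1}  +wl: 
  step 5. node 4  ⊔preds={}  new={0,2,3,4}  old={0,2,3}  +wl: 3
  step 6. node 5  ⊔preds={0,2,3,4}  new={0,2,3,4}  old={}  +wl: 2
  step 7. node 0  ⊔preds={0,1,2,3,4}  new={0,2,3,4}  stable
  step 8. node 3  ⊔preds={0,2,3,4}  new={0,1,2,3}  stable
  step 9. node 2  ⊔preds={0,2,3,4}  new={0,2,4}  old={2}  +wl: 3
  step 10. node 3  ⊔preds={0,2,3,4}  new={0,1,2,3}  stable

Least fixpoint reached:
  node 0: {0,2,3,4}
  node 1: {0,2,3,4}
  node 2: {0,2,4}
  node 3: {0,1,2,3}
  node 4: {0,2,3,4}
  node 5: {0,2,3,4}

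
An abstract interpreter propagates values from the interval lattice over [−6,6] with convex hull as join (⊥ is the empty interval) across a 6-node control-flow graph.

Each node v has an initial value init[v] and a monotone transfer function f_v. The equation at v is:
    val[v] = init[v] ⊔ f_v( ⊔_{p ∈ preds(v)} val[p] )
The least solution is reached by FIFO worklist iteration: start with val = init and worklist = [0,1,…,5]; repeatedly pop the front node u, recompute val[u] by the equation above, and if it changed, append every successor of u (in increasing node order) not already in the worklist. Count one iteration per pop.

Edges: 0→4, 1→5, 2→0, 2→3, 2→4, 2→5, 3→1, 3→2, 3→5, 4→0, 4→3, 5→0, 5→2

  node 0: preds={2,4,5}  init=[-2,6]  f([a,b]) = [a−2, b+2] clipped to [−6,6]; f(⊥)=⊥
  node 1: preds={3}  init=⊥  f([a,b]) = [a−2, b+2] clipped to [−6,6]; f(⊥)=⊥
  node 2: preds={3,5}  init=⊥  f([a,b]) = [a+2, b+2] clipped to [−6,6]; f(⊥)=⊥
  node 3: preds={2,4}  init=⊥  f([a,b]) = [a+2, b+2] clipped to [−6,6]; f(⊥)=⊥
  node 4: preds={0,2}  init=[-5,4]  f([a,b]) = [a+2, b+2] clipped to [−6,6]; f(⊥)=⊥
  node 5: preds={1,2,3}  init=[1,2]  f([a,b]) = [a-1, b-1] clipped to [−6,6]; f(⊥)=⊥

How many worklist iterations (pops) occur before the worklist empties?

Worklist (18 pops):
  #1 pop 0: in=[-5,4] → [-6,6] (was [-2,6]); enqueue []
  #2 pop 1: in=⊥ → ⊥ (no change)
  #3 pop 2: in=[1,2] → [3,4] (was ⊥); enqueue [0]
  #4 pop 3: in=[-5,4] → [-3,6] (was ⊥); enqueue [1,2]
  #5 pop 4: in=[-6,6] → [-5,6] (was [-5,4]); enqueue [3]
  #6 pop 5: in=[-3,6] → [-4,5] (was [1,2]); enqueue []
  #7 pop 0: in=[-5,6] → [-6,6] (no change)
  #8 pop 1: in=[-3,6] → [-5,6] (was ⊥); enqueue [5]
  #9 pop 2: in=[-4,6] → [-2,6] (was [3,4]); enqueue [0,4]
  #10 pop 3: in=[-5,6] → [-3,6] (no change)
  #11 pop 5: in=[-5,6] → [-6,5] (was [-4,5]); enqueue [2]
  #12 pop 0: in=[-6,6] → [-6,6] (no change)
  #13 pop 4: in=[-6,6] → [-5,6] (no change)
  #14 pop 2: in=[-6,6] → [-4,6] (was [-2,6]); enqueue [0,3,4,5]
  #15 pop 0: in=[-6,6] → [-6,6] (no change)
  #16 pop 3: in=[-5,6] → [-3,6] (no change)
  #17 pop 4: in=[-6,6] → [-5,6] (no change)
  #18 pop 5: in=[-5,6] → [-6,5] (no change)

Fixpoint:
  val[0] = [-6,6]
  val[1] = [-5,6]
  val[2] = [-4,6]
  val[3] = [-3,6]
  val[4] = [-5,6]
  val[5] = [-6,5]

18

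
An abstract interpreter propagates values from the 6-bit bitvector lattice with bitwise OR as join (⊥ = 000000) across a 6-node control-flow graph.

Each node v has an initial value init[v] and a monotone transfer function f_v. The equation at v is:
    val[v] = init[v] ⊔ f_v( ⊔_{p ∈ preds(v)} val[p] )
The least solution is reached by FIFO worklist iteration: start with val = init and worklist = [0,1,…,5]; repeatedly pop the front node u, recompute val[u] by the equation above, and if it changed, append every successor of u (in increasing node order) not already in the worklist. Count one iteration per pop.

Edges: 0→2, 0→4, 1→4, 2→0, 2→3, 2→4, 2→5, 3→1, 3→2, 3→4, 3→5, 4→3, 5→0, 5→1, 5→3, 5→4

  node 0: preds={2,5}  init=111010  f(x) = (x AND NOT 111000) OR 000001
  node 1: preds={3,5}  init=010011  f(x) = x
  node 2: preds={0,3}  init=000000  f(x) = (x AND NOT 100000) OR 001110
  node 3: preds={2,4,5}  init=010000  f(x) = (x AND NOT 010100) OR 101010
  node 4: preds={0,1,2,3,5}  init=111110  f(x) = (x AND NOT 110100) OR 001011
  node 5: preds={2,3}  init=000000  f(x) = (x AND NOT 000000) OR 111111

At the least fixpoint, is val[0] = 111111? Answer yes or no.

yes

Worklist (11 pops):
  #1 pop 0: in=000000 → 111011 (was 111010); enqueue []
  #2 pop 1: in=010000 → 010011 (no change)
  #3 pop 2: in=111011 → 011111 (was 000000); enqueue [0]
  #4 pop 3: in=111111 → 111011 (was 010000); enqueue [1,2]
  #5 pop 4: in=111111 → 111111 (was 111110); enqueue [3]
  #6 pop 5: in=111111 → 111111 (was 000000); enqueue [4]
  #7 pop 0: in=111111 → 111111 (was 111011); enqueue []
  #8 pop 1: in=111111 → 111111 (was 010011); enqueue []
  #9 pop 2: in=111111 → 011111 (no change)
  #10 pop 3: in=111111 → 111011 (no change)
  #11 pop 4: in=111111 → 111111 (no change)

Fixpoint:
  val[0] = 111111
  val[1] = 111111
  val[2] = 011111
  val[3] = 111011
  val[4] = 111111
  val[5] = 111111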